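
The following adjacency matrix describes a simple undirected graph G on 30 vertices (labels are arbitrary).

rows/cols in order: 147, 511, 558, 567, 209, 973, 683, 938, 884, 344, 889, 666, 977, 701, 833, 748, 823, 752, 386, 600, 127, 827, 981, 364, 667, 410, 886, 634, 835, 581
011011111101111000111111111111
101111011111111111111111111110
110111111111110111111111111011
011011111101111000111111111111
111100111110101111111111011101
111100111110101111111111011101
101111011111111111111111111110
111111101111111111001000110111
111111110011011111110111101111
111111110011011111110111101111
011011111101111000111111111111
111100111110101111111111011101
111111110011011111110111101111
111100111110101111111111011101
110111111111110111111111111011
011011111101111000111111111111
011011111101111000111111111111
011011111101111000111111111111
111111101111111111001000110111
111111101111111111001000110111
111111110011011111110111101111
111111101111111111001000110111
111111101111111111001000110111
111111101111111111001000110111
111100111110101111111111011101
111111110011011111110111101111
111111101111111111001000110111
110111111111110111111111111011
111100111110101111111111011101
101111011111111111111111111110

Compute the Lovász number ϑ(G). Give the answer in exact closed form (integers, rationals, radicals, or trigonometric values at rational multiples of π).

deg(752) = 24; N(752) = {511, 558, 209, 973, 683, 938, 884, 344, 666, 977, 701, 833, 386, 600, 127, 827, 981, 364, 667, 410, 886, 634, 835, 581}.
deg(886) = 23; N(886) = {147, 511, 558, 567, 209, 973, 683, 884, 344, 889, 666, 977, 701, 833, 748, 823, 752, 127, 667, 410, 634, 835, 581}.
N(827) = {147, 511, 558, 567, 209, 973, 683, 884, 344, 889, 666, 977, 701, 833, 748, 823, 752, 127, 667, 410, 634, 835, 581}, |N(827)| = 23.
deg(386) = 23; N(386) = {147, 511, 558, 567, 209, 973, 683, 884, 344, 889, 666, 977, 701, 833, 748, 823, 752, 127, 667, 410, 634, 835, 581}.
Complete multipartite on [7, 6, 6, 5, 3, 3]: sandwich collapses at ϑ=7.
= 7.00000… (decimal).
Check 7 ≤ 7 ≤ 7: collapsed.

7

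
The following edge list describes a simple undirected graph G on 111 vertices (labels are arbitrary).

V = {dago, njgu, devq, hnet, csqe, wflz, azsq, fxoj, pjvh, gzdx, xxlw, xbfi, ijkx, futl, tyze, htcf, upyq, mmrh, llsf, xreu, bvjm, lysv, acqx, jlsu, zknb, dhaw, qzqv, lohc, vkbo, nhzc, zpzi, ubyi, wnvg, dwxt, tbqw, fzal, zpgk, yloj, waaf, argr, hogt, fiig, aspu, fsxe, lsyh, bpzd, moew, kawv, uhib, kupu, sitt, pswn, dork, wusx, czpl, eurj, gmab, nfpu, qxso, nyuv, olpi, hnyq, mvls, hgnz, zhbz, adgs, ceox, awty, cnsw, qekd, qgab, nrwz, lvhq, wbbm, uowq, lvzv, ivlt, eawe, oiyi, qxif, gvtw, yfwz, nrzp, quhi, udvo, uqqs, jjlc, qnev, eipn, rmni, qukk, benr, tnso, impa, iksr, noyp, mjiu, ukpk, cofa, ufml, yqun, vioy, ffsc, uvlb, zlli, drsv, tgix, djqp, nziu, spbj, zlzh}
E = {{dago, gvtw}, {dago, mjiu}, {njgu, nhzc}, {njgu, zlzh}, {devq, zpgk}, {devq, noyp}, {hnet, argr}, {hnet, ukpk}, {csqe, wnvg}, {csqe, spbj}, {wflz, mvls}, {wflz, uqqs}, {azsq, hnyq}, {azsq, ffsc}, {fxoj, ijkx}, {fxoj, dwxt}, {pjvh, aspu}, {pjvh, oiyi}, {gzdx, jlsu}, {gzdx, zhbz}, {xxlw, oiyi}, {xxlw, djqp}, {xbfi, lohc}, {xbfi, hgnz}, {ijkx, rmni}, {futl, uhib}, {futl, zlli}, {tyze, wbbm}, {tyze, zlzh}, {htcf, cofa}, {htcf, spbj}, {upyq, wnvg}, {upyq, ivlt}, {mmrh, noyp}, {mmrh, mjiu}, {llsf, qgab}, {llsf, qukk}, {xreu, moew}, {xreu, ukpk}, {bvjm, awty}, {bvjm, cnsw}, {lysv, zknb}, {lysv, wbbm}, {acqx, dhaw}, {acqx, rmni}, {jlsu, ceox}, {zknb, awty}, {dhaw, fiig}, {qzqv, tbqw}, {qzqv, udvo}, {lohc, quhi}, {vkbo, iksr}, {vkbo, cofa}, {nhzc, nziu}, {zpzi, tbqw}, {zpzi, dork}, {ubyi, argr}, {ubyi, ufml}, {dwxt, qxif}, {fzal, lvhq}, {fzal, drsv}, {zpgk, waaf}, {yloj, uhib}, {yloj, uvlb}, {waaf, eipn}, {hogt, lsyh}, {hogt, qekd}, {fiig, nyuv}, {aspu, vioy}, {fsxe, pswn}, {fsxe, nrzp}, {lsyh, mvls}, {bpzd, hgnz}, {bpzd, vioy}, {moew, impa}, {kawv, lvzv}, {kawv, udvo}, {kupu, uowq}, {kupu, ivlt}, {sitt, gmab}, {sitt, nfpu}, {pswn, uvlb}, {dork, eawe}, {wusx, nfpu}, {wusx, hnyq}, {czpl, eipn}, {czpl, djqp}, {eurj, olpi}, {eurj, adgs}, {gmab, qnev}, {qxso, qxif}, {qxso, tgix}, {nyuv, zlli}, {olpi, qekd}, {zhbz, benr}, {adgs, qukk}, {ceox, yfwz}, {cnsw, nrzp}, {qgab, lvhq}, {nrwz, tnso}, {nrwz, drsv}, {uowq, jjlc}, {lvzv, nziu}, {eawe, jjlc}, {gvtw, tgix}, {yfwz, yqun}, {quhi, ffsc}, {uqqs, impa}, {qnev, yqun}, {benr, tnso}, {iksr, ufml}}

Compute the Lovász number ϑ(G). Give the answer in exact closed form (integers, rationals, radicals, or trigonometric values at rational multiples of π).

111*cos(pi/111)/(cos(pi/111) + 1)

deg(csqe) = 2; N(csqe) = {wnvg, spbj}.
N(vkbo) = {iksr, cofa}, |N(vkbo)| = 2.
N(lvhq) = {fzal, qgab}, |N(lvhq)| = 2.
deg(nrzp) = 2; N(nrzp) = {fsxe, cnsw}.
G on 111 vertices is 2-regular; a single 111-cycle (edge-transitive).
spec(A) ≈ [2.0, 1.9968, 1.9872, 1.97123, 1.94895, 1.92043, 1.88575, 1.84504, 1.79841, 1.74603, 1.68805, 1.62466, 1.55607, 1.4825, 1.40417, 1.32135, 1.23429, 1.14329, 1.04861, 0.95058, 0.84951, 0.74571, 0.63953, 0.53129, 0.42136, 0.31007, 0.19779, 0.08488, -0.0283, -0.1414, -0.25404, -0.36586, -0.47652, -0.58565, -0.6929, -0.79793, -0.90041, -1.0, -1.09639, -1.18927, -1.27833, -1.36331, -1.44391, -1.51989, -1.591, -1.65702, -1.71773, -1.77293, -1.82246, -1.86614, -1.90385, -1.93547, -1.96088, -1.98001, -1.99279, -1.9992] (distinct, 5 d.p.).
λ_max=2, λ_min=-2*cos(pi/111); ϑ = −111·λ_min/(λ_max−λ_min) = 111*cos(pi/111)/(cos(pi/111) + 1).
Numerically 55.48888.
Sandwich: α(G)=55 ≤ ϑ(G)=111*cos(pi/111)/(cos(pi/111) + 1) ≤ χ(Ḡ)=56 (both strict).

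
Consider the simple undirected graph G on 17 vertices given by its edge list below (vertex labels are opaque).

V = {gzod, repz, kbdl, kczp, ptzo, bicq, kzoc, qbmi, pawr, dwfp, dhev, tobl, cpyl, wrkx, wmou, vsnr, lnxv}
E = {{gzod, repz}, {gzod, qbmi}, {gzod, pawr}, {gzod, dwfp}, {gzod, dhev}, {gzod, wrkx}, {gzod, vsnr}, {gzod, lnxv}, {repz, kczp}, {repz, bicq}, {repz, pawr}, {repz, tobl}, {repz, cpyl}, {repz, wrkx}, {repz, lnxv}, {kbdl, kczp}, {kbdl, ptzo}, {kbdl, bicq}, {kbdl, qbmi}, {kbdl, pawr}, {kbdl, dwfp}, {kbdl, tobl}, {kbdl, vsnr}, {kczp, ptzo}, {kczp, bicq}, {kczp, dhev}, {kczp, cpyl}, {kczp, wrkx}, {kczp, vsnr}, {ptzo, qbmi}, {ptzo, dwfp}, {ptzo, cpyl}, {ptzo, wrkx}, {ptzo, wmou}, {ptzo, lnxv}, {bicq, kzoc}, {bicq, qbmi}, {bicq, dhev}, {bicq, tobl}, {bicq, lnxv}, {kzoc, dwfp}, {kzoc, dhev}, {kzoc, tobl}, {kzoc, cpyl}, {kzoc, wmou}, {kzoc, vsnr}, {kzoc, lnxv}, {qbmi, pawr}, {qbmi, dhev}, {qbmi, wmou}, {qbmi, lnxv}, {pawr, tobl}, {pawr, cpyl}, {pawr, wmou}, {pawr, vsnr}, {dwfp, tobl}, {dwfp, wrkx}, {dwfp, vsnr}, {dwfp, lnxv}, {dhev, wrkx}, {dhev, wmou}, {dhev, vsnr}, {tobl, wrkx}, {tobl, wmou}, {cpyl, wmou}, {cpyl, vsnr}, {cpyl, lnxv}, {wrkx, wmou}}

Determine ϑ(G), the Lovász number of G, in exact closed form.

deg(kbdl) = 8; N(kbdl) = {kczp, ptzo, bicq, qbmi, pawr, dwfp, tobl, vsnr}.
N(dhev) = {gzod, kczp, bicq, kzoc, qbmi, wrkx, wmou, vsnr}, |N(dhev)| = 8.
deg(kczp) = 8; N(kczp) = {repz, kbdl, ptzo, bicq, dhev, cpyl, wrkx, vsnr}.
N(cpyl) = {repz, kczp, ptzo, kzoc, pawr, wmou, vsnr, lnxv}, |N(cpyl)| = 8.
Every vertex has degree 8 (N=17); Paley(17): SR with (k,λ,μ)=(8,3,4).
Distinct eigenvalues (to 5 d.p.): [8.0, 1.56155, -2.56155].
λ_max=8, λ_min=-sqrt(17)/2 - 1/2; ϑ = −17·λ_min/(λ_max−λ_min) = sqrt(17).
Numerically 4.1231.

sqrt(17)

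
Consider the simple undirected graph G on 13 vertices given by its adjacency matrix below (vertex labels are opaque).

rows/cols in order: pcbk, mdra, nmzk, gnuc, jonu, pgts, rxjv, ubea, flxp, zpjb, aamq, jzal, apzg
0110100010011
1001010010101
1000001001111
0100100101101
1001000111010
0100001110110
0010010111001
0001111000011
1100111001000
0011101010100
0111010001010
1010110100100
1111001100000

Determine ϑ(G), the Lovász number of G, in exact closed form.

sqrt(13)

deg(jonu) = 6; N(jonu) = {pcbk, gnuc, ubea, flxp, zpjb, jzal}.
deg(aamq) = 6; N(aamq) = {mdra, nmzk, gnuc, pgts, zpjb, jzal}.
N(flxp) = {pcbk, mdra, jonu, pgts, rxjv, zpjb}, |N(flxp)| = 6.
Vertex rxjv has 6 neighbors: nmzk, pgts, ubea, flxp, zpjb, apzg.
Regular of degree 6 on 13 vertices: SR(13,6,2,3) — a Paley graph.
The 3 distinct eigenvalues: [6.0, 1.303, -2.303].
−13·(-sqrt(13)/2 - 1/2) / ((6)−(-sqrt(13)/2 - 1/2)) = sqrt(13) = ϑ(G).
Numerically 3.60555.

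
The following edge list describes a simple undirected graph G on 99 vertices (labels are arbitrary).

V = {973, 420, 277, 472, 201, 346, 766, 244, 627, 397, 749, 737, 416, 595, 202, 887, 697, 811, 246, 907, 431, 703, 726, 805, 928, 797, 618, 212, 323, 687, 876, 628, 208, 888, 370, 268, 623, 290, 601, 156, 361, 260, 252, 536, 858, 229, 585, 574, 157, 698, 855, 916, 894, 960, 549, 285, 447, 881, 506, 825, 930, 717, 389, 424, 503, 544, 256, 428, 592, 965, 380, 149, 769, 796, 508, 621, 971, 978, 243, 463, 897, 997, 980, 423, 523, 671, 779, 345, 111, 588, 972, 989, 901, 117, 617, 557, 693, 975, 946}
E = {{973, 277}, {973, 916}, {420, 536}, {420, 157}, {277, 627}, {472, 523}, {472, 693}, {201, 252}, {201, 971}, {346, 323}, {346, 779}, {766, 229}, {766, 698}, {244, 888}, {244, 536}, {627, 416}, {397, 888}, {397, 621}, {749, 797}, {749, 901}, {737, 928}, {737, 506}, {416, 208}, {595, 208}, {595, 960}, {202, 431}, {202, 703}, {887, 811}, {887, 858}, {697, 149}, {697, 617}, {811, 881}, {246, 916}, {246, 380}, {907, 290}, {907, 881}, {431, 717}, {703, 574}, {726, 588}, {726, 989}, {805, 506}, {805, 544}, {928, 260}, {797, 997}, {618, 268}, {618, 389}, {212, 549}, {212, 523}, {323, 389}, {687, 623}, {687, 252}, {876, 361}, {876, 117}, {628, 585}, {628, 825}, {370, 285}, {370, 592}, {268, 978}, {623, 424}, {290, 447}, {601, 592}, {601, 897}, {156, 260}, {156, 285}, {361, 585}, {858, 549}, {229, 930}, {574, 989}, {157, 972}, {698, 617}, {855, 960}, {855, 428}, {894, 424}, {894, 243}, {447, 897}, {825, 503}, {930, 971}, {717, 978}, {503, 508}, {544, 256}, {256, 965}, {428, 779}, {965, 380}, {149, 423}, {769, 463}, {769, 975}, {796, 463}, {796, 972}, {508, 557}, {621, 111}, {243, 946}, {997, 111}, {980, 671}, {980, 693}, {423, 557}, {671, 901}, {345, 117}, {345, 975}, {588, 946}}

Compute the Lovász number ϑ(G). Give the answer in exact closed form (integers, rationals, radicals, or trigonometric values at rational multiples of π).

99*cos(pi/99)/(cos(pi/99) + 1)

Vertex 627 has 2 neighbors: 277, 416.
N(928) = {737, 260}, |N(928)| = 2.
Vertex 506 has 2 neighbors: 737, 805.
N(592) = {370, 601}, |N(592)| = 2.
G on 99 vertices is 2-regular; a single 99-cycle (edge-transitive).
The 50 distinct eigenvalues: [2.0, 1.996, 1.984, 1.964, 1.936, 1.9, 1.857, 1.806, 1.748, 1.683, 1.611, 1.532, 1.447, 1.357, 1.261, 1.16, 1.054, 0.945, 0.831, 0.714, 0.594, 0.472, 0.347, 0.222, 0.095, -0.032, -0.158, -0.285, -0.41, -0.533, -0.654, -0.773, -0.888, -1.0, -1.108, -1.211, -1.31, -1.403, -1.491, -1.572, -1.647, -1.716, -1.778, -1.832, -1.879, -1.919, -1.951, -1.975, -1.991, -1.999].
With N=99: ϑ(G) = 99·(-(-1)*2*cos(pi/99))/(2−(-2*cos(pi/99))) = 99*cos(pi/99)/(cos(pi/99) + 1).
ϑ(G) ≈ 49.48753629.
α=49, χ(Ḡ)=50; ϑ=99*cos(pi/99)/(cos(pi/99) + 1) lies between (both strict).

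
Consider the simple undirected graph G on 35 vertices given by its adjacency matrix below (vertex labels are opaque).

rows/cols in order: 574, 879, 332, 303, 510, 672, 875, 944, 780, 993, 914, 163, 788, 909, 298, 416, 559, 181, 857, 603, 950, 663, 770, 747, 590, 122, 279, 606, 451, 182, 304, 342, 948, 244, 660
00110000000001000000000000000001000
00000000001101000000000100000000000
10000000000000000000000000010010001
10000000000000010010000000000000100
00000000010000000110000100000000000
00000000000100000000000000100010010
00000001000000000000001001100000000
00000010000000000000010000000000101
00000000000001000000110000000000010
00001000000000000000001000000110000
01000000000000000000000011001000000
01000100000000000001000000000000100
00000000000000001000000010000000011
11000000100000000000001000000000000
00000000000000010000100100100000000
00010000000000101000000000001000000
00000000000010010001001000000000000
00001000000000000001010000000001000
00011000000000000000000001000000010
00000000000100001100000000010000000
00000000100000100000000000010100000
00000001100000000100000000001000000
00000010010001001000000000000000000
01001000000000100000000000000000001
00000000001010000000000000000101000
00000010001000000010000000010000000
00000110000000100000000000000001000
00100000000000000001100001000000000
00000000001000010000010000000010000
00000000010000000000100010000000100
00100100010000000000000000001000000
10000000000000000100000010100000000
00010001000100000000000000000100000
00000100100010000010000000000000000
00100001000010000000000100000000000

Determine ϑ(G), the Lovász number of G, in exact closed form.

15

Vertex 788 has 4 neighbors: 559, 590, 244, 660.
Vertex 770 has 4 neighbors: 875, 993, 909, 559.
Vertex 279 has 4 neighbors: 672, 875, 298, 342.
deg(298) = 4; N(298) = {416, 950, 747, 279}.
Regular of degree 4 on 35 vertices: Kneser K(7,3) on C(7,3)=35 vertices.
A has 4 distinct eigenvalues ≈ [4.0, 2.0, -1.0, -3.0].
−35·(-3) / ((4)−(-3)) = 15 = ϑ(G).
ϑ(G) ≈ 15.00000000.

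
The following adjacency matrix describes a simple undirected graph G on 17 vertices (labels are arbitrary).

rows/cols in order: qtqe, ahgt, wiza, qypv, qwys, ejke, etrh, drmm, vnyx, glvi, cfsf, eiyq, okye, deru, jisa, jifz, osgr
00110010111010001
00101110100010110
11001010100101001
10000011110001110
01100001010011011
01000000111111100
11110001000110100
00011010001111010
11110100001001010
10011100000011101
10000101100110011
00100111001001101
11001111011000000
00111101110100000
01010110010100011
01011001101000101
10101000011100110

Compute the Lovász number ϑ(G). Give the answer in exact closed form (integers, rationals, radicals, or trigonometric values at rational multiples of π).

sqrt(17)

N(cfsf) = {qtqe, ejke, drmm, vnyx, eiyq, okye, jifz, osgr}, |N(cfsf)| = 8.
Vertex ejke has 8 neighbors: ahgt, vnyx, glvi, cfsf, eiyq, okye, deru, jisa.
deg(jisa) = 8; N(jisa) = {ahgt, qypv, ejke, etrh, glvi, eiyq, jifz, osgr}.
deg(qypv) = 8; N(qypv) = {qtqe, etrh, drmm, vnyx, glvi, deru, jisa, jifz}.
G on 17 vertices is 8-regular; strongly regular (17,8,3,4).
The 3 distinct eigenvalues: [8.0, 1.5616, -2.5616].
−17·(-sqrt(17)/2 - 1/2) / ((8)−(-sqrt(17)/2 - 1/2)) = sqrt(17) = ϑ(G).
ϑ(G) ≈ 4.123106.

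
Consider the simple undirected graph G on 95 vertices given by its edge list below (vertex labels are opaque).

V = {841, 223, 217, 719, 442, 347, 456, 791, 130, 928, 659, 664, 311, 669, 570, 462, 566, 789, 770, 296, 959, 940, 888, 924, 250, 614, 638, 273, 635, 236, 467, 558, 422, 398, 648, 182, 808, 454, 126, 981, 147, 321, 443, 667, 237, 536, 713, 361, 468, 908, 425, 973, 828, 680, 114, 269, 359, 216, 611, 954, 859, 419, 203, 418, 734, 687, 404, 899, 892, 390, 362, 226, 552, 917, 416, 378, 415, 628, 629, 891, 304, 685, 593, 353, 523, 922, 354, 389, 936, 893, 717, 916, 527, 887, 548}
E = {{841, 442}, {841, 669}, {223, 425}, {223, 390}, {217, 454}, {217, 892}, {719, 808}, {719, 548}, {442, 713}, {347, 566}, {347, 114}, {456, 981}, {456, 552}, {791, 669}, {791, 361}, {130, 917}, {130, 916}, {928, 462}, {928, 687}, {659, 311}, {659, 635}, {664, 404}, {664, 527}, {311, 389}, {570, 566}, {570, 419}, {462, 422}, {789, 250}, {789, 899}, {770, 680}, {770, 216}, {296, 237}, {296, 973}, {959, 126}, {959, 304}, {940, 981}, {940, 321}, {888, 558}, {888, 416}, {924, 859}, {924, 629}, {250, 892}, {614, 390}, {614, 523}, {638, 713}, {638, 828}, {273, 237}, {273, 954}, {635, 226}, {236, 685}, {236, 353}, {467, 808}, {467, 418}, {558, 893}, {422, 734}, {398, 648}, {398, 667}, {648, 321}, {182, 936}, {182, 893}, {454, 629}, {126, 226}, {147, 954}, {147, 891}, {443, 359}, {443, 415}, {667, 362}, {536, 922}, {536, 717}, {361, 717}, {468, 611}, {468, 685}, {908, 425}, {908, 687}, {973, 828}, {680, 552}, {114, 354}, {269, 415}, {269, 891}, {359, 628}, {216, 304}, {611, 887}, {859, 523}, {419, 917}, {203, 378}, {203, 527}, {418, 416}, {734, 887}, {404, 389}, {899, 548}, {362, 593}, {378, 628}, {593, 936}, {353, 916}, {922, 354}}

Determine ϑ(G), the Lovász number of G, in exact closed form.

95*cos(pi/95)/(cos(pi/95) + 1)

deg(593) = 2; N(593) = {362, 936}.
N(523) = {614, 859}, |N(523)| = 2.
deg(635) = 2; N(635) = {659, 226}.
N(422) = {462, 734}, |N(422)| = 2.
2-regular, N=95; connected 2-regular on 95 ⇒ C_{95}.
spec(A) ≈ [2.0, 1.99563, 1.98253, 1.96076, 1.93042, 1.89163, 1.84458, 1.78946, 1.72651, 1.65602, 1.57828, 1.49364, 1.40247, 1.30517, 1.20216, 1.0939, 0.98085, 0.86351, 0.74239, 0.61803, 0.49097, 0.36176, 0.23097, 0.09917, -0.03307, -0.16516, -0.29653, -0.4266, -0.55481, -0.68059, -0.80339, -0.92268, -1.03794, -1.14866, -1.25435, -1.35456, -1.44885, -1.5368, -1.61803, -1.69219, -1.75895, -1.81801, -1.86913, -1.91207, -1.94665, -1.97272, -1.99017, -1.99891] (distinct, 5 d.p.).
Lovász: ϑ = −95(-2*cos(pi/95))/(2+-(-1)*2*cos(pi/95)) = 95*cos(pi/95)/(cos(pi/95) + 1).
ϑ(G) ≈ 47.4870.
Lovász sandwich 47 ≤ 95*cos(pi/95)/(cos(pi/95) + 1) ≤ 48: both strict.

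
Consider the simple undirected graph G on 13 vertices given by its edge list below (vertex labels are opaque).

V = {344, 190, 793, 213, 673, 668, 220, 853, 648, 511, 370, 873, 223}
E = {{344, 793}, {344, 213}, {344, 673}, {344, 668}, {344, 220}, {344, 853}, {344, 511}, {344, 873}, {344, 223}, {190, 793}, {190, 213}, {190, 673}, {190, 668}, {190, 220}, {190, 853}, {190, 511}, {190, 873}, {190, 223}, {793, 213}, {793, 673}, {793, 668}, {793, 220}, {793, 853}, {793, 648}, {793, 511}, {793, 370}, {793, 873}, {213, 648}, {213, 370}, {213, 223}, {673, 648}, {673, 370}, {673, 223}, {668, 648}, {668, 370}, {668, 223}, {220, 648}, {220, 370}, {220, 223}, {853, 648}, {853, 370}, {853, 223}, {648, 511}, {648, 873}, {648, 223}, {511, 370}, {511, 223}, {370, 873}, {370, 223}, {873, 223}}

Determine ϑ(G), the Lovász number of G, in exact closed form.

deg(668) = 6; N(668) = {344, 190, 793, 648, 370, 223}.
N(344) = {793, 213, 673, 668, 220, 853, 511, 873, 223}, |N(344)| = 9.
N(873) = {344, 190, 793, 648, 370, 223}, |N(873)| = 6.
Vertex 223 has 11 neighbors: 344, 190, 213, 673, 668, 220, 853, 648, 511, 370, 873.
K_{7,4,2} (perfect); ϑ(G) = α(G) = max{7,4,2} = 7.
ϑ(G) ≈ 7.000000000.
α=7, χ(Ḡ)=7; ϑ=7 lies between (collapsed).

7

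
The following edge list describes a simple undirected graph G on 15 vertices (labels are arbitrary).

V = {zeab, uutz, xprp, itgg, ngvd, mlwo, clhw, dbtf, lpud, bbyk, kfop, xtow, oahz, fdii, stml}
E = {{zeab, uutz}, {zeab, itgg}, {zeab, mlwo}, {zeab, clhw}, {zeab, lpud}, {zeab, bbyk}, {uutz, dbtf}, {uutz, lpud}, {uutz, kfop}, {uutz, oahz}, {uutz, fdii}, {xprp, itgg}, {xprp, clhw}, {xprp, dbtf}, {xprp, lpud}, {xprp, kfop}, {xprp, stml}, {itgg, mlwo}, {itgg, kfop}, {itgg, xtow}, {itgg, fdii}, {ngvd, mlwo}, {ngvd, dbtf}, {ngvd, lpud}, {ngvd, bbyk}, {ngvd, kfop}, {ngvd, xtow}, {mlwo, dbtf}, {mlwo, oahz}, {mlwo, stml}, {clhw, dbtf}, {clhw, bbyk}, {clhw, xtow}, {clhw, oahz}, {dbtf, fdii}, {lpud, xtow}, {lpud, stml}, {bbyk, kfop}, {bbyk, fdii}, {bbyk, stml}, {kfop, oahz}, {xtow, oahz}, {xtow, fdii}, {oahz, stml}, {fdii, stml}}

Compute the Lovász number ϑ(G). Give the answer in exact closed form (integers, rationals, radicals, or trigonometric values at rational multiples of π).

5

Vertex uutz has 6 neighbors: zeab, dbtf, lpud, kfop, oahz, fdii.
deg(xprp) = 6; N(xprp) = {itgg, clhw, dbtf, lpud, kfop, stml}.
N(dbtf) = {uutz, xprp, ngvd, mlwo, clhw, fdii}, |N(dbtf)| = 6.
deg(itgg) = 6; N(itgg) = {zeab, xprp, mlwo, kfop, xtow, fdii}.
6-regular, N=15; this is K(6,2), the Kneser graph.
The 3 distinct eigenvalues: [6.0, 1.0, -3.0].
With N=15: ϑ(G) = 15·(-1*(-3))/(6−(-3)) = 5.
= 5.000000… (decimal).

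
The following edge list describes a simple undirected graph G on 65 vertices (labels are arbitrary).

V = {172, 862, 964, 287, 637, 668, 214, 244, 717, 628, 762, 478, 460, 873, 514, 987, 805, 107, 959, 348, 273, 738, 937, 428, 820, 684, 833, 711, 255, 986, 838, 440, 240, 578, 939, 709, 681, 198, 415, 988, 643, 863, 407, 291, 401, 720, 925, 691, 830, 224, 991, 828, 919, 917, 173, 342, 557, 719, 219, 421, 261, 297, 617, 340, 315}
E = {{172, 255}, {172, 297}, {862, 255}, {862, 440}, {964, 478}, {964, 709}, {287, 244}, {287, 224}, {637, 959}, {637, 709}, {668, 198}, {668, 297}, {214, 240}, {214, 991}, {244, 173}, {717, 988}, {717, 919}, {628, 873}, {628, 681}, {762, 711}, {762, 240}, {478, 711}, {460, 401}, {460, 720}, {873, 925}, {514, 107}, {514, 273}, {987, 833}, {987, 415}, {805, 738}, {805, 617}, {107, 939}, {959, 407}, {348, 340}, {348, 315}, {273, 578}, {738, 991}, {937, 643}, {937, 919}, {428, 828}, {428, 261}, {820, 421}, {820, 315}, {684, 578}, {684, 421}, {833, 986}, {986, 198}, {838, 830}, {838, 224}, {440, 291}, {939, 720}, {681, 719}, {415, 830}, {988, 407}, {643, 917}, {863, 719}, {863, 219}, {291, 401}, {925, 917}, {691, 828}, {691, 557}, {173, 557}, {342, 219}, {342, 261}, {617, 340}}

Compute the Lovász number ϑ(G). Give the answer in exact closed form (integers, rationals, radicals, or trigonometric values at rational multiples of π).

65*cos(pi/65)/(cos(pi/65) + 1)

N(219) = {863, 342}, |N(219)| = 2.
N(720) = {460, 939}, |N(720)| = 2.
Vertex 578 has 2 neighbors: 273, 684.
N(863) = {719, 219}, |N(863)| = 2.
G on 65 vertices is 2-regular; the odd cycle C_{65}.
spec(A) ≈ [2.0, 1.9907, 1.9627, 1.9165, 1.8523, 1.7709, 1.6729, 1.5593, 1.4312, 1.2897, 1.1361, 0.972, 0.7987, 0.618, 0.4316, 0.2411, 0.0483, -0.1449, -0.3367, -0.5254, -0.7092, -0.8864, -1.0553, -1.2143, -1.362, -1.497, -1.618, -1.7239, -1.8137, -1.8866, -1.9419, -1.979, -1.9977] (distinct, 4 d.p.).
−65·(-2*cos(pi/65)) / ((2)−(-2*cos(pi/65))) = 65*cos(pi/65)/(cos(pi/65) + 1) = ϑ(G).
ϑ(G) ≈ 32.4810.
Lovász sandwich 32 ≤ 65*cos(pi/65)/(cos(pi/65) + 1) ≤ 33: both strict.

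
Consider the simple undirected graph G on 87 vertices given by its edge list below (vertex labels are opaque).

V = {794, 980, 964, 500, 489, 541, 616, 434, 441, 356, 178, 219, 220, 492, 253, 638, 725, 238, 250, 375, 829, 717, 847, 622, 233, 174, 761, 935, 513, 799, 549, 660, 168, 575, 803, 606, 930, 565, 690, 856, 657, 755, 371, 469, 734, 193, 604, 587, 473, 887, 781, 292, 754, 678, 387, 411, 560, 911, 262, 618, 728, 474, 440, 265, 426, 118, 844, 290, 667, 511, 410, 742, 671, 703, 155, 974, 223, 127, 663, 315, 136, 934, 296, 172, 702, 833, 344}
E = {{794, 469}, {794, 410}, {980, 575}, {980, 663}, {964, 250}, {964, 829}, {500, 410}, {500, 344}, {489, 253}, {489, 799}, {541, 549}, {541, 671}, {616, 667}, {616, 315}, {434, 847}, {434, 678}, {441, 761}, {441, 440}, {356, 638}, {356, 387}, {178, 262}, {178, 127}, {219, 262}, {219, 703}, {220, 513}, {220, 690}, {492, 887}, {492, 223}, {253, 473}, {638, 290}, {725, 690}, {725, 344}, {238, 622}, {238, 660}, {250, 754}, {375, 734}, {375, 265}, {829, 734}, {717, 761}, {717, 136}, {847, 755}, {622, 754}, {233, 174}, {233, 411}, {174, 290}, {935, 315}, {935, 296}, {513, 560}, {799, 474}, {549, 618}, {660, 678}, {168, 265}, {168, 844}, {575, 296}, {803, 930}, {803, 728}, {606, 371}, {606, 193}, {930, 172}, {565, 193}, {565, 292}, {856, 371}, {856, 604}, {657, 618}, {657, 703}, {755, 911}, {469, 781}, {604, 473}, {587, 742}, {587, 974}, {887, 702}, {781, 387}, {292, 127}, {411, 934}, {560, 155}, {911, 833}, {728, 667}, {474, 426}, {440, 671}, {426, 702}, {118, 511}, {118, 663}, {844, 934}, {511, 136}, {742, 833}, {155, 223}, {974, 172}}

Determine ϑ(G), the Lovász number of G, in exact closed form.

87*cos(pi/87)/(cos(pi/87) + 1)

deg(511) = 2; N(511) = {118, 136}.
N(136) = {717, 511}, |N(136)| = 2.
N(678) = {434, 660}, |N(678)| = 2.
N(742) = {587, 833}, |N(742)| = 2.
87-vertex 2-regular graph: connected 2-regular on 87 ⇒ C_{87}.
Distinct eigenvalues (to 4 d.p.): [2.0, 1.9948, 1.9792, 1.9532, 1.9171, 1.871, 1.8152, 1.7498, 1.6754, 1.5922, 1.5007, 1.4014, 1.2948, 1.1814, 1.0619, 0.9368, 0.8069, 0.6727, 0.5351, 0.3946, 0.2521, 0.1083, -0.0361, -0.1803, -0.3236, -0.4651, -0.6043, -0.7403, -0.8724, -1.0, -1.1224, -1.2389, -1.349, -1.452, -1.5475, -1.6348, -1.7137, -1.7836, -1.8443, -1.8953, -1.9364, -1.9675, -1.9883, -1.9987].
Lovász: ϑ = −87(-2*cos(pi/87))/(2+-(-1)*2*cos(pi/87)) = 87*cos(pi/87)/(cos(pi/87) + 1).
ϑ(G) ≈ 43.485816452.
Check 43 ≤ 87*cos(pi/87)/(cos(pi/87) + 1) ≤ 44: both strict.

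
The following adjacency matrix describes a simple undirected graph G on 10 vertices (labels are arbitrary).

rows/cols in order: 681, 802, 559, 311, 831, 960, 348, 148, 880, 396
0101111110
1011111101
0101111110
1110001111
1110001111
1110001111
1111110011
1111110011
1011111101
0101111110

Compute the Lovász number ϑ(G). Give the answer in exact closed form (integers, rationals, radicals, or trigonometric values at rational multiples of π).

3

N(311) = {681, 802, 559, 348, 148, 880, 396}, |N(311)| = 7.
deg(559) = 7; N(559) = {802, 311, 831, 960, 348, 148, 880}.
Vertex 348 has 8 neighbors: 681, 802, 559, 311, 831, 960, 880, 396.
N(802) = {681, 559, 311, 831, 960, 348, 148, 396}, |N(802)| = 8.
G = K_{3,3,2,2}: α = 3 = χ(Ḡ), so ϑ = 3.
ϑ(G) ≈ 3.00000000.
Check 3 ≤ 3 ≤ 3: collapsed.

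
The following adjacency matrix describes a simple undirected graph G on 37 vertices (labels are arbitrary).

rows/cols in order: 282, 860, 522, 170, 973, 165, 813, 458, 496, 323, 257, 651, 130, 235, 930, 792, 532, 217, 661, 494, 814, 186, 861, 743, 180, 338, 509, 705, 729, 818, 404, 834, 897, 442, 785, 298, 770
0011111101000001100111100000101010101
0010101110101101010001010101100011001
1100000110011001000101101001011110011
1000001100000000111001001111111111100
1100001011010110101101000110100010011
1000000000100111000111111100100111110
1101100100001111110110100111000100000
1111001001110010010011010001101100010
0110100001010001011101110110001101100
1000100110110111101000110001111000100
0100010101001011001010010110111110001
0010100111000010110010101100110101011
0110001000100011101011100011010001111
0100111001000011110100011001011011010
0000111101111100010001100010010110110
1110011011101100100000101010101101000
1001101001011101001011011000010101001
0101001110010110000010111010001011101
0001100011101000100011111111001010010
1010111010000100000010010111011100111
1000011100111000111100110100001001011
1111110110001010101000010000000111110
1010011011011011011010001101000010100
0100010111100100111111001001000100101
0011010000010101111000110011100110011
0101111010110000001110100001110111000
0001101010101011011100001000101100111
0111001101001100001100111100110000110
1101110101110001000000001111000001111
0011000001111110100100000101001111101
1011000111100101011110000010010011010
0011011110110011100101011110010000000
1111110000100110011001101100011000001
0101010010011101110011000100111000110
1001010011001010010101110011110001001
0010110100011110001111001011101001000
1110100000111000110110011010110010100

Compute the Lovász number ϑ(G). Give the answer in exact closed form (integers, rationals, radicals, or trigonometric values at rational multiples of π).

sqrt(37)

deg(651) = 18; N(651) = {522, 973, 458, 496, 323, 930, 532, 217, 814, 861, 180, 338, 729, 818, 834, 442, 298, 770}.
N(792) = {282, 860, 522, 165, 813, 496, 323, 257, 130, 235, 532, 861, 180, 509, 729, 404, 834, 442}, |N(792)| = 18.
Vertex 532 has 18 neighbors: 282, 170, 973, 813, 323, 651, 130, 235, 792, 661, 814, 186, 743, 180, 818, 834, 442, 770.
deg(661) = 18; N(661) = {170, 973, 496, 323, 257, 130, 532, 814, 186, 861, 743, 180, 338, 509, 705, 404, 897, 298}.
deg(v) = 18 for all v (|V|=37); Paley(37): SR with (k,λ,μ)=(18,8,9).
Distinct eigenvalues (to 5 d.p.): [18.0, 2.54138, -3.54138].
With N=37: ϑ(G) = 37·(-(-sqrt(37)/2 - 1/2))/(18−(-sqrt(37)/2 - 1/2)) = sqrt(37).
Numerically 6.08276.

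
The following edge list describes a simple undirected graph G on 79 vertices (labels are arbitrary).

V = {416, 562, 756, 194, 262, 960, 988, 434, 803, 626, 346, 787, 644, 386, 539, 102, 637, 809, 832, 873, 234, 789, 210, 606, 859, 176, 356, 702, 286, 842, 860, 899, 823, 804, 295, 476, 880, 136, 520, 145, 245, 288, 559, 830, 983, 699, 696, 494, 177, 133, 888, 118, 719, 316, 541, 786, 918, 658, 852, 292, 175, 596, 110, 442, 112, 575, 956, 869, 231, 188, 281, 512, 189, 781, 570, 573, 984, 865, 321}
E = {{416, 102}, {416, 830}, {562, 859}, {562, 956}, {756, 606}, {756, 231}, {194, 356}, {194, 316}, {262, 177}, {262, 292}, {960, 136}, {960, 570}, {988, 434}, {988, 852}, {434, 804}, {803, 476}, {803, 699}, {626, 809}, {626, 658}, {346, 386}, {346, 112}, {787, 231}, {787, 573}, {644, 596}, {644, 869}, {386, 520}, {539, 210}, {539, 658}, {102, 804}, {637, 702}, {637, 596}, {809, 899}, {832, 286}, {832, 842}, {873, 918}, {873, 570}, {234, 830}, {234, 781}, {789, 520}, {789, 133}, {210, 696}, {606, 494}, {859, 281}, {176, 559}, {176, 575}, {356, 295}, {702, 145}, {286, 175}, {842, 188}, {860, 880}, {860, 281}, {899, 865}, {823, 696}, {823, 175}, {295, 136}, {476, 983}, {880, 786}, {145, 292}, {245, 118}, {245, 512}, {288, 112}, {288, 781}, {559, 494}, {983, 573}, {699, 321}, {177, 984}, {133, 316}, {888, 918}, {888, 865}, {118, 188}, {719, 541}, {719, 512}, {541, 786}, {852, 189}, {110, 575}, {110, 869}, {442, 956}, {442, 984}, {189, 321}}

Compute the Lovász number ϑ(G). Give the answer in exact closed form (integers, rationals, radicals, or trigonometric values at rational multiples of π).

N(570) = {960, 873}, |N(570)| = 2.
deg(295) = 2; N(295) = {356, 136}.
deg(210) = 2; N(210) = {539, 696}.
N(596) = {644, 637}, |N(596)| = 2.
G on 79 vertices is 2-regular; this is C_{79}, the 79-cycle.
The 40 distinct eigenvalues: [2.0, 1.99368, 1.97475, 1.94334, 1.89964, 1.84393, 1.77657, 1.69797, 1.60863, 1.50913, 1.40008, 1.28219, 1.15618, 1.02287, 0.88309, 0.73773, 0.5877, 0.43396, 0.27747, 0.11923, -0.03976, -0.19851, -0.356, -0.51123, -0.66324, -0.81105, -0.95374, -1.09039, -1.22015, -1.3422, -1.45576, -1.56011, -1.65461, -1.73864, -1.81168, -1.87327, -1.92301, -1.96059, -1.98578, -1.99842].
ϑ = −N·λ_min/(λ_max−λ_min) = −79·(-2*cos(pi/79))/(2−(-2*cos(pi/79))) = 79*cos(pi/79)/(cos(pi/79) + 1).
ϑ(G) ≈ 39.48437942.
39 ≤ 79*cos(pi/79)/(cos(pi/79) + 1) ≤ 40: both strict.

79*cos(pi/79)/(cos(pi/79) + 1)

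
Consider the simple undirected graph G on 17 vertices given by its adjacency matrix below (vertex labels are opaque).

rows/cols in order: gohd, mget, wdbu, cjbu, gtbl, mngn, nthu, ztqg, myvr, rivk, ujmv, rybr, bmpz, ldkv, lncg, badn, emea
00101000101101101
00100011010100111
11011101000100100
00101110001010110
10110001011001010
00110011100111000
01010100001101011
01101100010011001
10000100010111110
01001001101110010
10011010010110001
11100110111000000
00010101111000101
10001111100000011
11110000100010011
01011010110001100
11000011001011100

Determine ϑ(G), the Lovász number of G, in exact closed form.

sqrt(17)

N(gohd) = {wdbu, gtbl, myvr, ujmv, rybr, ldkv, lncg, emea}, |N(gohd)| = 8.
Vertex mngn has 8 neighbors: wdbu, cjbu, nthu, ztqg, myvr, rybr, bmpz, ldkv.
deg(wdbu) = 8; N(wdbu) = {gohd, mget, cjbu, gtbl, mngn, ztqg, rybr, lncg}.
Vertex ldkv has 8 neighbors: gohd, gtbl, mngn, nthu, ztqg, myvr, badn, emea.
G on 17 vertices is 8-regular; SR(17,8,3,4) — a Paley graph.
The 3 distinct eigenvalues: [8.0, 1.5616, -2.5616].
λ_max=8, λ_min=-sqrt(17)/2 - 1/2; ϑ = −17·λ_min/(λ_max−λ_min) = sqrt(17).
= 4.1231056… (decimal).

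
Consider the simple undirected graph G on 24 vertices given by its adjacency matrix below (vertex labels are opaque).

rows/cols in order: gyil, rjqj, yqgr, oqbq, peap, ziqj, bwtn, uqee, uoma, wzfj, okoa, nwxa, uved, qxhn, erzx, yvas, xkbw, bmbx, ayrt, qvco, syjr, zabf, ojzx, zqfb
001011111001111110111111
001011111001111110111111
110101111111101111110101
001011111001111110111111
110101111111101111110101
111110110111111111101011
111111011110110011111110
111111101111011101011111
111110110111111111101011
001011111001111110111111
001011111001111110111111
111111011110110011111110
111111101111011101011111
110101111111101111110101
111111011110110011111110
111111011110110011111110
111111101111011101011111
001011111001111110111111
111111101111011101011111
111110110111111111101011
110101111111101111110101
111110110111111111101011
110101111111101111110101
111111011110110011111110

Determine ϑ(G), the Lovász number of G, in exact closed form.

N(ayrt) = {gyil, rjqj, yqgr, oqbq, peap, ziqj, bwtn, uoma, wzfj, okoa, nwxa, qxhn, erzx, yvas, bmbx, qvco, syjr, zabf, ojzx, zqfb}, |N(ayrt)| = 20.
N(ziqj) = {gyil, rjqj, yqgr, oqbq, peap, bwtn, uqee, wzfj, okoa, nwxa, uved, qxhn, erzx, yvas, xkbw, bmbx, ayrt, syjr, ojzx, zqfb}, |N(ziqj)| = 20.
N(zabf) = {gyil, rjqj, yqgr, oqbq, peap, bwtn, uqee, wzfj, okoa, nwxa, uved, qxhn, erzx, yvas, xkbw, bmbx, ayrt, syjr, ojzx, zqfb}, |N(zabf)| = 20.
Vertex bmbx has 18 neighbors: yqgr, peap, ziqj, bwtn, uqee, uoma, nwxa, uved, qxhn, erzx, yvas, xkbw, ayrt, qvco, syjr, zabf, ojzx, zqfb.
Complete 5-partite, parts [6, 5, 5, 4, 4]: perfect, ϑ = α = 6.
= 6.0000… (decimal).
Sandwich: α(G)=6 ≤ ϑ(G)=6 ≤ χ(Ḡ)=6 (collapsed).

6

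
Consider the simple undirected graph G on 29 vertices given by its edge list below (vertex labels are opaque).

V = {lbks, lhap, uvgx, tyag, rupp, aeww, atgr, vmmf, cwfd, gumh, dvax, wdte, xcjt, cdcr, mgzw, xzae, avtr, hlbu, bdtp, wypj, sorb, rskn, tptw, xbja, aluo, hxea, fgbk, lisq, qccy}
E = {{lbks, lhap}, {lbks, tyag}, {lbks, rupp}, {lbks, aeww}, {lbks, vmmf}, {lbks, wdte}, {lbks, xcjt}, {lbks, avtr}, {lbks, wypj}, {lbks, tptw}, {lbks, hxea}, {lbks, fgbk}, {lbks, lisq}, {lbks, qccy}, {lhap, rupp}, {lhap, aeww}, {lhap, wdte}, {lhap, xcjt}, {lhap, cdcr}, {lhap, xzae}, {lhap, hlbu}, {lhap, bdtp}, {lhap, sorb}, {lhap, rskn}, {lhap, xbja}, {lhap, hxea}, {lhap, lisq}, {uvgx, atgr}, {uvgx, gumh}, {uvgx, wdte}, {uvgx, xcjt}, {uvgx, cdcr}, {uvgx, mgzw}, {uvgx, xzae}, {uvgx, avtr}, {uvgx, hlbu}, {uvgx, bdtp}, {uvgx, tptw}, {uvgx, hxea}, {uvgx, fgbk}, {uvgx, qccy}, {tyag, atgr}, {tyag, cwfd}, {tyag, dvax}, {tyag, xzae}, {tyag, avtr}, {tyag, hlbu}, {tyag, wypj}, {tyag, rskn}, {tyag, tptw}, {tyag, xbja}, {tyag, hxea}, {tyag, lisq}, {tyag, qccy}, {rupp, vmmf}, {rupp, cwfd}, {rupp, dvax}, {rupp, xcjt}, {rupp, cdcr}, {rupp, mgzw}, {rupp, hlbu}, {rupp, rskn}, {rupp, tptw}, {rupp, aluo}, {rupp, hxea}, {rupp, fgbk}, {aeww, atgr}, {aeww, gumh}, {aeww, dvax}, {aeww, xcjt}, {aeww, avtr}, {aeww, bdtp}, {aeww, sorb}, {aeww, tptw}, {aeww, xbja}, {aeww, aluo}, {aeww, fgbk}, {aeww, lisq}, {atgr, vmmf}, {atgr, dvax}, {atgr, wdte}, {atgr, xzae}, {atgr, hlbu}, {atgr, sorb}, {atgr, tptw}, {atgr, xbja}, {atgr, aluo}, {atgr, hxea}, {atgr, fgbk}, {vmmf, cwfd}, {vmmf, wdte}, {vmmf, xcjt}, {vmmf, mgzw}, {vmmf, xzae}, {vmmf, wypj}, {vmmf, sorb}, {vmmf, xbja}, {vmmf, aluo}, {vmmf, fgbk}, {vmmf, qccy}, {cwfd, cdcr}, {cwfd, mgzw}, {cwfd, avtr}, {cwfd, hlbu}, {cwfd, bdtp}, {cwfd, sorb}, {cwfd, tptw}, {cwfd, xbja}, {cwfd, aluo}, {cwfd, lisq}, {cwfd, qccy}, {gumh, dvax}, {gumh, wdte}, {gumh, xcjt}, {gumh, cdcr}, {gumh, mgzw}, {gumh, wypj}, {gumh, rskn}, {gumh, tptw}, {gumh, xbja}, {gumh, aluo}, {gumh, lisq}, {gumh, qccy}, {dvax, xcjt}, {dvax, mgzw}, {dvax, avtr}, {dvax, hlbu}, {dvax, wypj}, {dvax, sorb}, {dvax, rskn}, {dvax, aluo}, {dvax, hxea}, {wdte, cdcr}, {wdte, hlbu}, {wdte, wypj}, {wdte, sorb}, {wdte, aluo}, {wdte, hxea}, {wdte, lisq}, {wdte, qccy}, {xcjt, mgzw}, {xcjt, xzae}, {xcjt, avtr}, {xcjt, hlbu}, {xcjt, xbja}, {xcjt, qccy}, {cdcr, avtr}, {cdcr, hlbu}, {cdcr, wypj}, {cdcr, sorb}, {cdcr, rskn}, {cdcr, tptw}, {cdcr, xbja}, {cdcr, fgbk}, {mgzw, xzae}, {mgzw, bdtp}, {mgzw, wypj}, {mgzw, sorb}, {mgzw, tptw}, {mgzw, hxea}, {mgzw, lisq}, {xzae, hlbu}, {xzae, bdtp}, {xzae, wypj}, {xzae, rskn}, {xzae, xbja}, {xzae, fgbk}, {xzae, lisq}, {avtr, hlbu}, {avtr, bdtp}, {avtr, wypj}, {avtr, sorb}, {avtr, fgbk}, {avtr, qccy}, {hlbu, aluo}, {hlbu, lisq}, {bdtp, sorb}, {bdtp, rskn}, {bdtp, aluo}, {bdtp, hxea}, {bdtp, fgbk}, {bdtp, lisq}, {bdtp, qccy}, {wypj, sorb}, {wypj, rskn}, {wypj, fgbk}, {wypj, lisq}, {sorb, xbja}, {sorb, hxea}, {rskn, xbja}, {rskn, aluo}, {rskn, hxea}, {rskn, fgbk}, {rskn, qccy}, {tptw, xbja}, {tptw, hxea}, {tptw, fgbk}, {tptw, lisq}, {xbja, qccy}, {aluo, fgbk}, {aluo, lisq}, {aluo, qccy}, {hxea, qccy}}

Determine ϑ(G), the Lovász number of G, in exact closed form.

N(tptw) = {lbks, uvgx, tyag, rupp, aeww, atgr, cwfd, gumh, cdcr, mgzw, xbja, hxea, fgbk, lisq}, |N(tptw)| = 14.
deg(hxea) = 14; N(hxea) = {lbks, lhap, uvgx, tyag, rupp, atgr, dvax, wdte, mgzw, bdtp, sorb, rskn, tptw, qccy}.
Vertex avtr has 14 neighbors: lbks, uvgx, tyag, aeww, cwfd, dvax, xcjt, cdcr, hlbu, bdtp, wypj, sorb, fgbk, qccy.
N(cdcr) = {lhap, uvgx, rupp, cwfd, gumh, wdte, avtr, hlbu, wypj, sorb, rskn, tptw, xbja, fgbk}, |N(cdcr)| = 14.
Regular of degree 14 on 29 vertices: strongly regular (29,14,6,7).
spec(A) ≈ [14.0, 2.192582, -3.192582] (distinct, 6 d.p.).
λ_max=14, λ_min=-sqrt(29)/2 - 1/2; ϑ = −29·λ_min/(λ_max−λ_min) = sqrt(29).
ϑ(G) ≈ 5.3852.

sqrt(29)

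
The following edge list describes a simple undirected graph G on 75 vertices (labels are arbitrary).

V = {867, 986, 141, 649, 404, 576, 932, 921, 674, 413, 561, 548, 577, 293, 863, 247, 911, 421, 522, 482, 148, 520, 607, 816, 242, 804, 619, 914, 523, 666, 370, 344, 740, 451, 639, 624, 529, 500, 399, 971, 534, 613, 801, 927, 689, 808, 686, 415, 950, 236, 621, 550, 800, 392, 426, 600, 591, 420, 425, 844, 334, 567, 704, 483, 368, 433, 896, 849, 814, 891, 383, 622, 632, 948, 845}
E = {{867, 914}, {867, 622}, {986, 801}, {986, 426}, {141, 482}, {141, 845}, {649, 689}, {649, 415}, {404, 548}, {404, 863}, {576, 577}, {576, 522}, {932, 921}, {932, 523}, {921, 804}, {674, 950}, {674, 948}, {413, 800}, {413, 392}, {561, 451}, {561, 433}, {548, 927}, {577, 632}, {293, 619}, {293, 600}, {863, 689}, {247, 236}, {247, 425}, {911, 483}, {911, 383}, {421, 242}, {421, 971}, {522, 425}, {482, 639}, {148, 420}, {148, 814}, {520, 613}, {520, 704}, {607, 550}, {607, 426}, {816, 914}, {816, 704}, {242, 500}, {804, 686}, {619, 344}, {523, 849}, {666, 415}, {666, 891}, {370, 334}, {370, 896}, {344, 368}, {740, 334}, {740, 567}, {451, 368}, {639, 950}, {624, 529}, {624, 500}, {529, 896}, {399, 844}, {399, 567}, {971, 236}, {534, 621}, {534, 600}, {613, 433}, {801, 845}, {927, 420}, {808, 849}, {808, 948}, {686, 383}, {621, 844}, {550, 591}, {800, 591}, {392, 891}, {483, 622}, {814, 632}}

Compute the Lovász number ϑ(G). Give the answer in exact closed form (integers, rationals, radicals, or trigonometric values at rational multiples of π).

Vertex 534 has 2 neighbors: 621, 600.
Vertex 600 has 2 neighbors: 293, 534.
N(483) = {911, 622}, |N(483)| = 2.
Vertex 370 has 2 neighbors: 334, 896.
Every vertex has degree 2 (N=75); the odd cycle C_{75}.
spec(A) ≈ [2.0, 1.993, 1.972, 1.937, 1.889, 1.827, 1.753, 1.666, 1.567, 1.458, 1.338, 1.209, 1.072, 0.927, 0.775, 0.618, 0.457, 0.292, 0.126, -0.042, -0.209, -0.375, -0.538, -0.697, -0.852, -1.0, -1.141, -1.275, -1.399, -1.514, -1.618, -1.711, -1.791, -1.86, -1.915, -1.956, -1.984, -1.998] (distinct, 3 d.p.).
ϑ = −N·λ_min/(λ_max−λ_min) = −75·(-2*cos(pi/75))/(2−(-2*cos(pi/75))) = 75*cos(pi/75)/(cos(pi/75) + 1).
Numerically 37.4835458.
Check 37 ≤ 75*cos(pi/75)/(cos(pi/75) + 1) ≤ 38: both strict.

75*cos(pi/75)/(cos(pi/75) + 1)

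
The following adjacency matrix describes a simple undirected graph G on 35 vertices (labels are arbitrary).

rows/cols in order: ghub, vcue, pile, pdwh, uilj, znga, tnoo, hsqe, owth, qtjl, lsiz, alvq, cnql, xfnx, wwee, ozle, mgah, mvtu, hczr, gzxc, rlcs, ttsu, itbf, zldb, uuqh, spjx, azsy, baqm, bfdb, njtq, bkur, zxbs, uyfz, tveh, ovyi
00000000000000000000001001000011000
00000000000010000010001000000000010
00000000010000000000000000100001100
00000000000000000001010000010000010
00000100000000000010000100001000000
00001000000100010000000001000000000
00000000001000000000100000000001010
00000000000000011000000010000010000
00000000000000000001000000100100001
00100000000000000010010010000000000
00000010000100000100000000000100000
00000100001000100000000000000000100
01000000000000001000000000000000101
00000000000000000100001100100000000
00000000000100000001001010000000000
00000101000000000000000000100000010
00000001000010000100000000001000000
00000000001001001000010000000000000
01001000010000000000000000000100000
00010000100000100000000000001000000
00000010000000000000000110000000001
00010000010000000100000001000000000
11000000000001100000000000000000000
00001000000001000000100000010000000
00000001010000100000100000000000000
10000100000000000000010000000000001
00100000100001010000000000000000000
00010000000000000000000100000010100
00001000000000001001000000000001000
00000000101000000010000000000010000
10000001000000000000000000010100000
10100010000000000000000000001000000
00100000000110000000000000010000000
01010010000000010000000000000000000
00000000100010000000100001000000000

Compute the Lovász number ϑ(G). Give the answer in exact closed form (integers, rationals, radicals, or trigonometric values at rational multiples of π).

15

deg(qtjl) = 4; N(qtjl) = {pile, hczr, ttsu, uuqh}.
deg(xfnx) = 4; N(xfnx) = {mvtu, itbf, zldb, azsy}.
deg(uyfz) = 4; N(uyfz) = {pile, alvq, cnql, baqm}.
Vertex uuqh has 4 neighbors: hsqe, qtjl, wwee, rlcs.
deg(v) = 4 for all v (|V|=35); Kneser-type, 3-subsets of [7].
The 4 distinct eigenvalues: [4.0, 2.0, -1.0, -3.0].
Lovász (edge-transitive): ϑ = −35·(-3)/((4)−(-3)) = 15.
ϑ(G) ≈ 15.0000.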